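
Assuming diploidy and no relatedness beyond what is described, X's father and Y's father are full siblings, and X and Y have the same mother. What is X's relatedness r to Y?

0.375

With two independent routes of shared ancestry, r is the sum of the two contributions.
X and Y are related in two ways: first cousins through their fathers (r = 1/8) and half-sibs through their shared mother (r = 1/4).
r = 1/8 + 1/4 = 0.375.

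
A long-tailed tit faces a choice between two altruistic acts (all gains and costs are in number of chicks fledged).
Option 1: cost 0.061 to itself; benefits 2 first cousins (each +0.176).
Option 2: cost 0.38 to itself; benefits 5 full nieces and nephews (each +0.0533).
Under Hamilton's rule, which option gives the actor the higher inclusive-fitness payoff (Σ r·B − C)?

Option 1

Option 1: r to a first cousin = 0.125.
Option 1: Σ r·B − C = (2·0.125·0.176) − 0.061 = -0.017.
Option 2: r to a full niece or nephew = 0.25.
Option 2: Σ r·B − C = (5·0.25·0.0533) − 0.38 = -0.313375.
Option 1 has the higher net inclusive-fitness payoff.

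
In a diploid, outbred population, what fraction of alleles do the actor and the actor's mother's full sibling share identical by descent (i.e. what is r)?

0.25

Each parent–offspring link contributes a factor of 1/2, and independent paths through distinct common ancestors add.
Full aunt/uncle↔niece/nephew: two paths of length 3 through the shared grandparent pair: r = 2·(1/2)^3 = 1/4.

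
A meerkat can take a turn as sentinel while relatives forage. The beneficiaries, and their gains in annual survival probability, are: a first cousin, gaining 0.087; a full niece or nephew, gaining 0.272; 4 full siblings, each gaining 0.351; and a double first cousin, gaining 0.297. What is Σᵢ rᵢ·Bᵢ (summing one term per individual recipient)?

0.855125

r to a first cousin = 0.125 (first cousins share one grandparent pair — two paths of length 4: r = 2·(1/2)^4 = 1/8).
r to a full niece or nephew = 1/4 (full aunt/uncle↔niece/nephew: two paths of length 3 through the shared grandparent pair: r = 2·(1/2)^3 = 1/4).
r to a full sibling = 0.5 (full sibs share both parents — two paths of length 2: r = 2·(1/2)^2 = 1/2).
r to a double first cousin = 1/4 (double first cousins share both grandparent pairs — four paths of length 4: r = 4·(1/2)^4 = 1/4).
Summing one r·B term per recipient: 1·0.125·0.087 + 1·0.25·0.272 + 4·0.5·0.351 + 1·0.25·0.297 = 0.855125.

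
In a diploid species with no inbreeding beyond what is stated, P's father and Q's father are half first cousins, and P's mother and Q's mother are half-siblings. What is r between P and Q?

Wright's path rule: contributions from independent ancestry routes add.
P and Q are related in two ways: half second cousins through their fathers (r = 1/64) and half first cousins through their mothers (r = 1/16).
r = 1/64 + 1/16 = 5/64 = 0.078125.

0.078125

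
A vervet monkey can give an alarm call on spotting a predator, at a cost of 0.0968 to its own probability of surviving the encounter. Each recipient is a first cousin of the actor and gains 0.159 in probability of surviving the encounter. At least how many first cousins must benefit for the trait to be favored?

5

r to a first cousin = 0.125 (first cousins share one grandparent pair — two paths of length 4: r = 2·(1/2)^4 = 1/8).
Hamilton's rule: n·r·B > C  ⇒  n > C/(r·B) = 0.0968/(0.125·0.159) = 4.87.
The smallest integer exceeding 4.87 is 5.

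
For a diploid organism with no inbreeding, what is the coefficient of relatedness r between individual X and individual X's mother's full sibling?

Each parent–offspring link contributes a factor of 1/2, and independent paths through distinct common ancestors add.
Full aunt/uncle↔niece/nephew: two paths of length 3 through the shared grandparent pair: r = 2·(1/2)^3 = 1/4.

0.25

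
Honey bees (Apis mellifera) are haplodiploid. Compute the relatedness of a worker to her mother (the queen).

0.5

One meiotic link between diploid queen and diploid daughter: r = 1/2.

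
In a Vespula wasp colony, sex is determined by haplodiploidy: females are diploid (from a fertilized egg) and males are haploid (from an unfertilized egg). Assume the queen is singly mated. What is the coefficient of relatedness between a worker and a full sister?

0.75

Haplodiploid full sisters inherit their father's entire haploid genome identically (contributing 1/2) and on average half of their mother's contribution (1/2 · 1/2 = 1/4); r = 1/2 + 1/4 = 3/4.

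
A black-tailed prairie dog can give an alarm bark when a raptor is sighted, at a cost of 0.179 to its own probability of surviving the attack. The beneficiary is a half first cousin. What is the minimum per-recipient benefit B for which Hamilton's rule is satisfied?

2.864

r to a half first cousin = 0.0625 (half first cousins share one grandparent — one path of length 4: r = (1/2)^4 = 1/16).
Hamilton's rule with n recipients of equal r: n·r·B > C, so B > C/(n·r) = 0.179/(1·0.0625) = 2.864.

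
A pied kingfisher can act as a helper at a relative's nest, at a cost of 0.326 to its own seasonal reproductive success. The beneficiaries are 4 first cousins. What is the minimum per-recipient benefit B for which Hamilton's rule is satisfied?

r to a first cousin = 0.125 (first cousins share one grandparent pair — two paths of length 4: r = 2·(1/2)^4 = 1/8).
Hamilton's rule with n recipients of equal r: n·r·B > C, so B > C/(n·r) = 0.326/(4·0.125) = 0.652.

0.652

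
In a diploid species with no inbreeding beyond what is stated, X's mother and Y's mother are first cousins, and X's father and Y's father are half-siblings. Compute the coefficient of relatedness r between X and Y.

0.09375

Relatedness sums over independent paths through distinct common ancestors.
X and Y are related in two ways: second cousins through their mothers (r = 1/32) and half first cousins through their fathers (r = 1/16).
r = 1/32 + 1/16 = 0.09375.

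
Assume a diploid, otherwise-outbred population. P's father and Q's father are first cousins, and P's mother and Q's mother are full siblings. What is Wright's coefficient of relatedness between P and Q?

Relatedness sums over independent paths through distinct common ancestors.
P and Q are related in two ways: second cousins through their fathers (r = 1/32) and first cousins through their mothers (r = 1/8).
r = 1/32 + 1/8 = 0.15625.

0.15625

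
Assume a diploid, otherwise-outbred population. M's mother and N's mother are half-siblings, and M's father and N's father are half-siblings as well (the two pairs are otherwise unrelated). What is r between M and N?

0.125

Independent pedigree routes through distinct common ancestors add.
M and N are related in two ways: half first cousins through their mothers (r = 1/16) and half first cousins through their fathers (r = 1/16).
r = 1/16 + 1/16 = 1/8 = 0.125.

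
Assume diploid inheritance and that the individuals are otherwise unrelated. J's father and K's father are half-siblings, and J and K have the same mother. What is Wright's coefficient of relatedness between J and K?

0.3125

With two independent routes of shared ancestry, r is the sum of the two contributions.
J and K are related in two ways: half first cousins through their fathers (r = 1/16) and half-sibs through their shared mother (r = 1/4).
r = 1/16 + 1/4 = 0.3125.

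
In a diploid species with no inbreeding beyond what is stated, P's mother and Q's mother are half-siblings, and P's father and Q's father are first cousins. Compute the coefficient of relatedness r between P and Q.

0.09375

Wright's path rule: contributions from independent ancestry routes add.
P and Q are related in two ways: half first cousins through their mothers (r = 1/16) and second cousins through their fathers (r = 1/32).
r = 1/16 + 1/32 = 0.09375.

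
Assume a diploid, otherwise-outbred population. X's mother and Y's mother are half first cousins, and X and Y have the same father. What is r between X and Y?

Relatedness sums over independent paths through distinct common ancestors.
X and Y are related in two ways: half second cousins through their mothers (r = 1/64) and half-sibs through their shared father (r = 1/4).
r = 1/64 + 1/4 = 0.265625.

0.265625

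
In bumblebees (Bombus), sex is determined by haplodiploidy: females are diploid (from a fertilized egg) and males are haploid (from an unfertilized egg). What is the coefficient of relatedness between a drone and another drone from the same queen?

Haploid brothers each carry a random half of the queen's diploid genome, so on average they share half: r = 1/2.

0.5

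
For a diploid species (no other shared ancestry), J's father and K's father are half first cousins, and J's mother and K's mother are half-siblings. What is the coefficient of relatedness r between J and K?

Wright's path rule: contributions from independent ancestry routes add.
J and K are related in two ways: half second cousins through their fathers (r = 1/64) and half first cousins through their mothers (r = 1/16).
r = 1/64 + 1/16 = 5/64 = 0.078125.

0.078125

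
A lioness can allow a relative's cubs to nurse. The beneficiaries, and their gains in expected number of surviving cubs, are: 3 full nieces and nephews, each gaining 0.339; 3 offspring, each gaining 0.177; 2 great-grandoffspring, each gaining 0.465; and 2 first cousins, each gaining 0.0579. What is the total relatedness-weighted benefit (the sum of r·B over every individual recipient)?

r to a full niece or nephew = 1/4 (full aunt/uncle↔niece/nephew: two paths of length 3 through the shared grandparent pair: r = 2·(1/2)^3 = 1/4).
r to an offspring = 0.5 (one parent–offspring link: r = (1/2)^1 = 1/2).
r to a great-grandoffspring = 0.125 (three parent–offspring links: r = (1/2)^3 = 1/8).
r to a first cousin = 0.125 (first cousins share one grandparent pair — two paths of length 4: r = 2·(1/2)^4 = 1/8).
Summing one r·B term per recipient: 3·0.25·0.339 + 3·0.5·0.177 + 2·0.125·0.465 + 2·0.125·0.0579 = 0.650475.

0.650475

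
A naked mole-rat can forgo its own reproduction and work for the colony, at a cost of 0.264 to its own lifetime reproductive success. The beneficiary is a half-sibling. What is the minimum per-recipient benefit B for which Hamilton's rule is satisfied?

1.056

r to a half-sibling = 1/4 (half-sibs share one parent — one path of length 2: r = (1/2)^2 = 1/4).
Hamilton's rule with n recipients of equal r: n·r·B > C, so B > C/(n·r) = 0.264/(1·0.25) = 1.056.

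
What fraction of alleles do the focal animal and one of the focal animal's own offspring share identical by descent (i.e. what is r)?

Each parent–offspring link contributes a factor of 1/2, and independent paths through distinct common ancestors add.
One parent–offspring link: r = (1/2)^1 = 1/2.

0.5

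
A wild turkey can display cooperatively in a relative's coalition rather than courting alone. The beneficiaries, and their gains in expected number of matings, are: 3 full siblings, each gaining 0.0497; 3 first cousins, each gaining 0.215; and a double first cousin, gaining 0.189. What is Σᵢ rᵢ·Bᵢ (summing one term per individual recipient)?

r to a full sibling = 0.5 (full sibs share both parents — two paths of length 2: r = 2·(1/2)^2 = 1/2).
r to a first cousin = 1/8 (first cousins share one grandparent pair — two paths of length 4: r = 2·(1/2)^4 = 1/8).
r to a double first cousin = 1/4 (double first cousins share both grandparent pairs — four paths of length 4: r = 4·(1/2)^4 = 1/4).
Summing one r·B term per recipient: 3·0.5·0.0497 + 3·0.125·0.215 + 1·0.25·0.189 = 0.202425.

0.202425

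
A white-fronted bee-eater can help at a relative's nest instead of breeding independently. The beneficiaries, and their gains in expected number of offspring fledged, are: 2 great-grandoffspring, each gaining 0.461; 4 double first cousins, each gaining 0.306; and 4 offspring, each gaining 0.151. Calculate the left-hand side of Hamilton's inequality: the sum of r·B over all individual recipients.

0.72325

r to a great-grandoffspring = 1/8 (three parent–offspring links: r = (1/2)^3 = 1/8).
r to a double first cousin = 0.25 (double first cousins share both grandparent pairs — four paths of length 4: r = 4·(1/2)^4 = 1/4).
r to an offspring = 0.5 (one parent–offspring link: r = (1/2)^1 = 1/2).
Summing one r·B term per recipient: 2·0.125·0.461 + 4·0.25·0.306 + 4·0.5·0.151 = 0.72325.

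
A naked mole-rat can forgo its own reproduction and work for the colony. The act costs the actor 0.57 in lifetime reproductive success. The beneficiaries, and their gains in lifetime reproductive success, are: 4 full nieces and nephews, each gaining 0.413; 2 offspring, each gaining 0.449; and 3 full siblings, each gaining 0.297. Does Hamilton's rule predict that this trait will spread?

Hamilton's rule: the trait is favored when the sum of r·B over every recipient exceeds the actor's cost C.
r to a full niece or nephew = 1/4 (full aunt/uncle↔niece/nephew: two paths of length 3 through the shared grandparent pair: r = 2·(1/2)^3 = 1/4).
r to an offspring = 1/2 (one parent–offspring link: r = (1/2)^1 = 1/2).
r to a full sibling = 0.5 (full sibs share both parents — two paths of length 2: r = 2·(1/2)^2 = 1/2).
Summing one r·B term per recipient: 4·0.25·0.413 + 2·0.5·0.449 + 3·0.5·0.297 = 1.3075.
1.3075 > 0.57: the indirect benefit exceeds the cost.

Yes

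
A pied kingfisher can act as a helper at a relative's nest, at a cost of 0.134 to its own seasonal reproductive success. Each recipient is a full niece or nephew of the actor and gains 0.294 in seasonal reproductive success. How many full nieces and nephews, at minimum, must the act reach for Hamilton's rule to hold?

r to a full niece or nephew = 1/4 (full aunt/uncle↔niece/nephew: two paths of length 3 through the shared grandparent pair: r = 2·(1/2)^3 = 1/4).
Hamilton's rule: n·r·B > C  ⇒  n > C/(r·B) = 0.134/(0.25·0.294) = 1.823.
The smallest integer exceeding 1.823 is 2.

2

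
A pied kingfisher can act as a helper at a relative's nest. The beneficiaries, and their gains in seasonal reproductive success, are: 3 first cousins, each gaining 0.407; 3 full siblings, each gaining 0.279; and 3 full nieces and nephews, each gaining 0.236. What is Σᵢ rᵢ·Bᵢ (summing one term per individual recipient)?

r to a first cousin = 0.125 (first cousins share one grandparent pair — two paths of length 4: r = 2·(1/2)^4 = 1/8).
r to a full sibling = 1/2 (full sibs share both parents — two paths of length 2: r = 2·(1/2)^2 = 1/2).
r to a full niece or nephew = 1/4 (full aunt/uncle↔niece/nephew: two paths of length 3 through the shared grandparent pair: r = 2·(1/2)^3 = 1/4).
Summing one r·B term per recipient: 3·0.125·0.407 + 3·0.5·0.279 + 3·0.25·0.236 = 0.748125.

0.748125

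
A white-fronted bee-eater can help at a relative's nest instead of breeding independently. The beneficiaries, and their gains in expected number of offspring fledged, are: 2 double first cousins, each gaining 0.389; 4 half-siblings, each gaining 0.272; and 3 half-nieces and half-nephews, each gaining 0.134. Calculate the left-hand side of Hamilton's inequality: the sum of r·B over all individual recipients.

0.51675

r to a double first cousin = 1/4 (double first cousins share both grandparent pairs — four paths of length 4: r = 4·(1/2)^4 = 1/4).
r to a half-sibling = 1/4 (half-sibs share one parent — one path of length 2: r = (1/2)^2 = 1/4).
r to a half-niece or half-nephew = 0.125 (half-aunt/uncle↔niece/nephew: one path of length 3: r = (1/2)^3 = 1/8).
Summing one r·B term per recipient: 2·0.25·0.389 + 4·0.25·0.272 + 3·0.125·0.134 = 0.51675.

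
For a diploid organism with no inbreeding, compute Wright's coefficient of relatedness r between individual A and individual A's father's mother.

0.25

Each parent–offspring link contributes a factor of 1/2, and independent paths through distinct common ancestors add.
Two parent–offspring links: r = (1/2)^2 = 1/4.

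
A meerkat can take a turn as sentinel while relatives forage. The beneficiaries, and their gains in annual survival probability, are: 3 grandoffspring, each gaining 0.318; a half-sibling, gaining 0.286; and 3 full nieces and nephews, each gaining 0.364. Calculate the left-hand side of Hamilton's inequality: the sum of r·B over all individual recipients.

0.583

r to a grandoffspring = 1/4 (two parent–offspring links: r = (1/2)^2 = 1/4).
r to a half-sibling = 1/4 (half-sibs share one parent — one path of length 2: r = (1/2)^2 = 1/4).
r to a full niece or nephew = 1/4 (full aunt/uncle↔niece/nephew: two paths of length 3 through the shared grandparent pair: r = 2·(1/2)^3 = 1/4).
Summing one r·B term per recipient: 3·0.25·0.318 + 1·0.25·0.286 + 3·0.25·0.364 = 0.583.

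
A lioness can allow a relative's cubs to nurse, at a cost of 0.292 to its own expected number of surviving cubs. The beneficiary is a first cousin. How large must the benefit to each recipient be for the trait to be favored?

r to a first cousin = 0.125 (first cousins share one grandparent pair — two paths of length 4: r = 2·(1/2)^4 = 1/8).
Hamilton's rule with n recipients of equal r: n·r·B > C, so B > C/(n·r) = 0.292/(1·0.125) = 2.336.

2.336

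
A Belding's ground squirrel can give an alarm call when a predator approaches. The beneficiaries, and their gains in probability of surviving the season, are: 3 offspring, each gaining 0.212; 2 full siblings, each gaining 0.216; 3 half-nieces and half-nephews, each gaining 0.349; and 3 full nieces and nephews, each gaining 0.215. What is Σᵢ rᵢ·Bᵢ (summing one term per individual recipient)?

r to an offspring = 1/2 (one parent–offspring link: r = (1/2)^1 = 1/2).
r to a full sibling = 0.5 (full sibs share both parents — two paths of length 2: r = 2·(1/2)^2 = 1/2).
r to a half-niece or half-nephew = 1/8 (half-aunt/uncle↔niece/nephew: one path of length 3: r = (1/2)^3 = 1/8).
r to a full niece or nephew = 0.25 (full aunt/uncle↔niece/nephew: two paths of length 3 through the shared grandparent pair: r = 2·(1/2)^3 = 1/4).
Summing one r·B term per recipient: 3·0.5·0.212 + 2·0.5·0.216 + 3·0.125·0.349 + 3·0.25·0.215 = 0.826125.

0.826125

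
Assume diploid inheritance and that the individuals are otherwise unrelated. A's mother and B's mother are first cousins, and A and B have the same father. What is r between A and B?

0.28125

With two independent routes of shared ancestry, r is the sum of the two contributions.
A and B are related in two ways: second cousins through their mothers (r = 1/32) and half-sibs through their shared father (r = 1/4).
r = 1/32 + 1/4 = 9/32 = 0.28125.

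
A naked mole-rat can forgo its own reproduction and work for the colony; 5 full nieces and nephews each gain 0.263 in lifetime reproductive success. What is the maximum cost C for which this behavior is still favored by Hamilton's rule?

r to a full niece or nephew = 1/4 (full aunt/uncle↔niece/nephew: two paths of length 3 through the shared grandparent pair: r = 2·(1/2)^3 = 1/4).
Hamilton's rule: n·r·B > C, so the trait is favored while C < n·r·B = 5·0.25·0.263 = 0.32875.

0.32875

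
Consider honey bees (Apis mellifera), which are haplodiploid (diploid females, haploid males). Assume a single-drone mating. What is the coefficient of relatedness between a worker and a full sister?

Haplodiploid full sisters inherit their father's entire haploid genome identically (contributing 1/2) and on average half of their mother's contribution (1/2 · 1/2 = 1/4); r = 1/2 + 1/4 = 3/4.

0.75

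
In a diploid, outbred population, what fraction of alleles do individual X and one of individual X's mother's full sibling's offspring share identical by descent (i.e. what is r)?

0.125

Each parent–offspring link contributes a factor of 1/2, and independent paths through distinct common ancestors add.
First cousins share one grandparent pair — two paths of length 4: r = 2·(1/2)^4 = 1/8.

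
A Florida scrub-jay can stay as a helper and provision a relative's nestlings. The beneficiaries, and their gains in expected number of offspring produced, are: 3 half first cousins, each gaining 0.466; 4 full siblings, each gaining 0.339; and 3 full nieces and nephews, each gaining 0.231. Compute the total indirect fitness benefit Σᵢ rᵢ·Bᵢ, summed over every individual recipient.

0.938625

r to a half first cousin = 0.0625 (half first cousins share one grandparent — one path of length 4: r = (1/2)^4 = 1/16).
r to a full sibling = 1/2 (full sibs share both parents — two paths of length 2: r = 2·(1/2)^2 = 1/2).
r to a full niece or nephew = 0.25 (full aunt/uncle↔niece/nephew: two paths of length 3 through the shared grandparent pair: r = 2·(1/2)^3 = 1/4).
Summing one r·B term per recipient: 3·0.0625·0.466 + 4·0.5·0.339 + 3·0.25·0.231 = 0.938625.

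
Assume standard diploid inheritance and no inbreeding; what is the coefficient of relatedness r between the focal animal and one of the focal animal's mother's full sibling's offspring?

Each parent–offspring link contributes a factor of 1/2, and independent paths through distinct common ancestors add.
First cousins share one grandparent pair — two paths of length 4: r = 2·(1/2)^4 = 1/8.

0.125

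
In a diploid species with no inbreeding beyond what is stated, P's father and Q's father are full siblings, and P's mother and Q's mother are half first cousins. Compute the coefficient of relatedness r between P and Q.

0.140625

Wright's path rule: contributions from independent ancestry routes add.
P and Q are related in two ways: first cousins through their fathers (r = 1/8) and half second cousins through their mothers (r = 1/64).
r = 1/8 + 1/64 = 9/64 = 0.140625.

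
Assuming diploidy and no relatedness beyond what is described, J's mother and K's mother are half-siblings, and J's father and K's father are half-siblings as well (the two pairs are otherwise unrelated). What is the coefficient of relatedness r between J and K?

With two independent routes of shared ancestry, r is the sum of the two contributions.
J and K are related in two ways: half first cousins through their mothers (r = 1/16) and half first cousins through their fathers (r = 1/16).
r = 1/16 + 1/16 = 0.125.

0.125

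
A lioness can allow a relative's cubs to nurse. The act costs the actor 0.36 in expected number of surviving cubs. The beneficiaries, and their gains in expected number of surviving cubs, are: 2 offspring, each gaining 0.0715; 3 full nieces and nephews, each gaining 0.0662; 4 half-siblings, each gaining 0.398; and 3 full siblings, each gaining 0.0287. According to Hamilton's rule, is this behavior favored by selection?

Yes

Hamilton's rule: the trait is favored when the sum of r·B over every recipient exceeds the actor's cost C.
r to an offspring = 1/2 (one parent–offspring link: r = (1/2)^1 = 1/2).
r to a full niece or nephew = 1/4 (full aunt/uncle↔niece/nephew: two paths of length 3 through the shared grandparent pair: r = 2·(1/2)^3 = 1/4).
r to a half-sibling = 1/4 (half-sibs share one parent — one path of length 2: r = (1/2)^2 = 1/4).
r to a full sibling = 1/2 (full sibs share both parents — two paths of length 2: r = 2·(1/2)^2 = 1/2).
Summing one r·B term per recipient: 2·0.5·0.0715 + 3·0.25·0.0662 + 4·0.25·0.398 + 3·0.5·0.0287 = 0.5622.
0.5622 > 0.36: the indirect benefit exceeds the cost.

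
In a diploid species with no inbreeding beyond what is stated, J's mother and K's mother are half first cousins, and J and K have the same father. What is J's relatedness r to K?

0.265625

Independent pedigree routes through distinct common ancestors add.
J and K are related in two ways: half second cousins through their mothers (r = 1/64) and half-sibs through their shared father (r = 1/4).
r = 1/64 + 1/4 = 0.265625.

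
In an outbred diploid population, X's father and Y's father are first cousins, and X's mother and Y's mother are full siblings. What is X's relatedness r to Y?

0.15625

With two independent routes of shared ancestry, r is the sum of the two contributions.
X and Y are related in two ways: second cousins through their fathers (r = 1/32) and first cousins through their mothers (r = 1/8).
r = 1/32 + 1/8 = 0.15625.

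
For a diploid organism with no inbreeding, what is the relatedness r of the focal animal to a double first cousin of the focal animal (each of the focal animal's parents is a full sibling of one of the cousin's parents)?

Each parent–offspring link contributes a factor of 1/2, and independent paths through distinct common ancestors add.
Double first cousins share both grandparent pairs — four paths of length 4: r = 4·(1/2)^4 = 1/4.

0.25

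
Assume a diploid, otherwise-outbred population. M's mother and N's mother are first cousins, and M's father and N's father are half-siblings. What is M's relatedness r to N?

Wright's path rule: contributions from independent ancestry routes add.
M and N are related in two ways: second cousins through their mothers (r = 1/32) and half first cousins through their fathers (r = 1/16).
r = 1/32 + 1/16 = 0.09375.

0.09375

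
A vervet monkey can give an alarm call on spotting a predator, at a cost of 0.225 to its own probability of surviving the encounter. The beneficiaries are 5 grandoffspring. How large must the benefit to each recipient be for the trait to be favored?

0.18

r to a grandoffspring = 1/4 (two parent–offspring links: r = (1/2)^2 = 1/4).
Hamilton's rule with n recipients of equal r: n·r·B > C, so B > C/(n·r) = 0.225/(5·0.25) = 0.18.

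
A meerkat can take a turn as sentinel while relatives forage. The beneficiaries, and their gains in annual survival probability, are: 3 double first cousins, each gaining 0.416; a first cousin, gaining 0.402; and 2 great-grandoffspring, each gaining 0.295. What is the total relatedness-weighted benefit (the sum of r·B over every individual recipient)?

0.436

r to a double first cousin = 0.25 (double first cousins share both grandparent pairs — four paths of length 4: r = 4·(1/2)^4 = 1/4).
r to a first cousin = 0.125 (first cousins share one grandparent pair — two paths of length 4: r = 2·(1/2)^4 = 1/8).
r to a great-grandoffspring = 1/8 (three parent–offspring links: r = (1/2)^3 = 1/8).
Summing one r·B term per recipient: 3·0.25·0.416 + 1·0.125·0.402 + 2·0.125·0.295 = 0.436.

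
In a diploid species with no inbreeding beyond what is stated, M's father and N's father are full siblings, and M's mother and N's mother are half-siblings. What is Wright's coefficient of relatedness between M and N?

Independent pedigree routes through distinct common ancestors add.
M and N are related in two ways: first cousins through their fathers (r = 1/8) and half first cousins through their mothers (r = 1/16).
r = 1/8 + 1/16 = 3/16 = 0.1875.

0.1875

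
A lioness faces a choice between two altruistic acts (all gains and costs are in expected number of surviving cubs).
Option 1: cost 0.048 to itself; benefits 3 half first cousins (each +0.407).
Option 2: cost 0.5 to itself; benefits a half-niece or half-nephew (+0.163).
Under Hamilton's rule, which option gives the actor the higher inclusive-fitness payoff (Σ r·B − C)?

Option 1

Option 1: r to a half first cousin = 0.0625.
Option 1: Σ r·B − C = (3·0.0625·0.407) − 0.048 = 0.0283125.
Option 2: r to a half-niece or half-nephew = 0.125.
Option 2: Σ r·B − C = (1·0.125·0.163) − 0.5 = -0.479625.
Option 1 has the higher net inclusive-fitness payoff.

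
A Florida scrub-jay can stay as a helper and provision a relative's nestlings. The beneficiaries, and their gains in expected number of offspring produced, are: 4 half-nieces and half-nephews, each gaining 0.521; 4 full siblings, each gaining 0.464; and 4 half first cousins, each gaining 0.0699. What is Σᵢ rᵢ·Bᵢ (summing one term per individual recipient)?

r to a half-niece or half-nephew = 0.125 (half-aunt/uncle↔niece/nephew: one path of length 3: r = (1/2)^3 = 1/8).
r to a full sibling = 0.5 (full sibs share both parents — two paths of length 2: r = 2·(1/2)^2 = 1/2).
r to a half first cousin = 1/16 (half first cousins share one grandparent — one path of length 4: r = (1/2)^4 = 1/16).
Summing one r·B term per recipient: 4·0.125·0.521 + 4·0.5·0.464 + 4·0.0625·0.0699 = 1.205975.

1.205975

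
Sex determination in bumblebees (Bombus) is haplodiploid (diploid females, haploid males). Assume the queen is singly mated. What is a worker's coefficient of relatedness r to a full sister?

Haplodiploid full sisters inherit their father's entire haploid genome identically (contributing 1/2) and on average half of their mother's contribution (1/2 · 1/2 = 1/4); r = 1/2 + 1/4 = 3/4.

0.75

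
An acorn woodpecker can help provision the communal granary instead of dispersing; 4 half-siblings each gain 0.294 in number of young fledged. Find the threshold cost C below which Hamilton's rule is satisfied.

r to a half-sibling = 1/4 (half-sibs share one parent — one path of length 2: r = (1/2)^2 = 1/4).
Hamilton's rule: n·r·B > C, so the trait is favored while C < n·r·B = 4·0.25·0.294 = 0.294.

0.294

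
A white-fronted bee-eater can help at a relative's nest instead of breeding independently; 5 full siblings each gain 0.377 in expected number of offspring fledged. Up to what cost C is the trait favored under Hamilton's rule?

0.9425

r to a full sibling = 1/2 (full sibs share both parents — two paths of length 2: r = 2·(1/2)^2 = 1/2).
Hamilton's rule: n·r·B > C, so the trait is favored while C < n·r·B = 5·0.5·0.377 = 0.9425.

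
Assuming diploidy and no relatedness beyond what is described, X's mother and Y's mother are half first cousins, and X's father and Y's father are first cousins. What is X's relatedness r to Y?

Relatedness sums over independent paths through distinct common ancestors.
X and Y are related in two ways: half second cousins through their mothers (r = 1/64) and second cousins through their fathers (r = 1/32).
r = 1/64 + 1/32 = 0.046875.

0.046875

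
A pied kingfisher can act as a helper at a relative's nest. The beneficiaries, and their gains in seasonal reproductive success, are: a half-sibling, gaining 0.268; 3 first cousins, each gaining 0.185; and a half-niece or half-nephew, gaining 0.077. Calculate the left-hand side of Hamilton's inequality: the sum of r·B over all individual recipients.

r to a half-sibling = 1/4 (half-sibs share one parent — one path of length 2: r = (1/2)^2 = 1/4).
r to a first cousin = 0.125 (first cousins share one grandparent pair — two paths of length 4: r = 2·(1/2)^4 = 1/8).
r to a half-niece or half-nephew = 1/8 (half-aunt/uncle↔niece/nephew: one path of length 3: r = (1/2)^3 = 1/8).
Summing one r·B term per recipient: 1·0.25·0.268 + 3·0.125·0.185 + 1·0.125·0.077 = 0.146.

0.146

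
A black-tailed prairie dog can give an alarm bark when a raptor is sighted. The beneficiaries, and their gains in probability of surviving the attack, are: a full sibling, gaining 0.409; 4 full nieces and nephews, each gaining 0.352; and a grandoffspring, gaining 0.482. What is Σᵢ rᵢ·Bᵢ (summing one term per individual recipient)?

r to a full sibling = 1/2 (full sibs share both parents — two paths of length 2: r = 2·(1/2)^2 = 1/2).
r to a full niece or nephew = 1/4 (full aunt/uncle↔niece/nephew: two paths of length 3 through the shared grandparent pair: r = 2·(1/2)^3 = 1/4).
r to a grandoffspring = 1/4 (two parent–offspring links: r = (1/2)^2 = 1/4).
Summing one r·B term per recipient: 1·0.5·0.409 + 4·0.25·0.352 + 1·0.25·0.482 = 0.677.

0.677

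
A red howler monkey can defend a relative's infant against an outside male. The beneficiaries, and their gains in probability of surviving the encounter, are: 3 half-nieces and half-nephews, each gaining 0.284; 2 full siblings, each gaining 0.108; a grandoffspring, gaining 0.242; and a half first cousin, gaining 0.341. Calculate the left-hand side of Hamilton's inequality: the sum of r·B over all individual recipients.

0.2963125

r to a half-niece or half-nephew = 1/8 (half-aunt/uncle↔niece/nephew: one path of length 3: r = (1/2)^3 = 1/8).
r to a full sibling = 1/2 (full sibs share both parents — two paths of length 2: r = 2·(1/2)^2 = 1/2).
r to a grandoffspring = 0.25 (two parent–offspring links: r = (1/2)^2 = 1/4).
r to a half first cousin = 0.0625 (half first cousins share one grandparent — one path of length 4: r = (1/2)^4 = 1/16).
Summing one r·B term per recipient: 3·0.125·0.284 + 2·0.5·0.108 + 1·0.25·0.242 + 1·0.0625·0.341 = 0.2963125.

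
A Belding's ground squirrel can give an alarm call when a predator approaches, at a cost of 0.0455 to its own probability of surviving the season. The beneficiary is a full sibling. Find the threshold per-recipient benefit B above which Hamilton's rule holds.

r to a full sibling = 1/2 (full sibs share both parents — two paths of length 2: r = 2·(1/2)^2 = 1/2).
Hamilton's rule with n recipients of equal r: n·r·B > C, so B > C/(n·r) = 0.0455/(1·0.5) = 0.091.

0.091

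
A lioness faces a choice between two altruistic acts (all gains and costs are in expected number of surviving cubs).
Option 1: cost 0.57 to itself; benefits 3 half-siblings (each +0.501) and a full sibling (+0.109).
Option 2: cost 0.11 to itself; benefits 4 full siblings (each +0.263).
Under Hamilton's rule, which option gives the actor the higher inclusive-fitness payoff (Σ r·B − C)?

Option 1: r to a half-sibling = 0.25.
Option 1: r to a full sibling = 0.5.
Option 1: Σ r·B − C = (3·0.25·0.501 + 1·0.5·0.109) − 0.57 = -0.13975.
Option 2: r to a full sibling = 0.5.
Option 2: Σ r·B − C = (4·0.5·0.263) − 0.11 = 0.416.
Option 2 has the higher net inclusive-fitness payoff.

Option 2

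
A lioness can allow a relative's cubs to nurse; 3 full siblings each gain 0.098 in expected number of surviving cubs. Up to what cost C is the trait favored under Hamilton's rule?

0.147

r to a full sibling = 1/2 (full sibs share both parents — two paths of length 2: r = 2·(1/2)^2 = 1/2).
Hamilton's rule: n·r·B > C, so the trait is favored while C < n·r·B = 3·0.5·0.098 = 0.147.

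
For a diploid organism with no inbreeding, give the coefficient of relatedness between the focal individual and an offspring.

Each parent–offspring link contributes a factor of 1/2, and independent paths through distinct common ancestors add.
One parent–offspring link: r = (1/2)^1 = 1/2.

0.5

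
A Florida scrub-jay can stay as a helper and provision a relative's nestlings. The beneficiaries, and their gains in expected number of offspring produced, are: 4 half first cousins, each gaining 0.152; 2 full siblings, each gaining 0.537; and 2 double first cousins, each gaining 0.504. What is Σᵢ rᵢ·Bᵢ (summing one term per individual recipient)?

0.827

r to a half first cousin = 1/16 (half first cousins share one grandparent — one path of length 4: r = (1/2)^4 = 1/16).
r to a full sibling = 0.5 (full sibs share both parents — two paths of length 2: r = 2·(1/2)^2 = 1/2).
r to a double first cousin = 0.25 (double first cousins share both grandparent pairs — four paths of length 4: r = 4·(1/2)^4 = 1/4).
Summing one r·B term per recipient: 4·0.0625·0.152 + 2·0.5·0.537 + 2·0.25·0.504 = 0.827.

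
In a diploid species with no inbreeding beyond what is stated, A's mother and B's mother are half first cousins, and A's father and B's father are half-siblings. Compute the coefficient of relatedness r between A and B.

0.078125

Relatedness sums over independent paths through distinct common ancestors.
A and B are related in two ways: half second cousins through their mothers (r = 1/64) and half first cousins through their fathers (r = 1/16).
r = 1/64 + 1/16 = 0.078125.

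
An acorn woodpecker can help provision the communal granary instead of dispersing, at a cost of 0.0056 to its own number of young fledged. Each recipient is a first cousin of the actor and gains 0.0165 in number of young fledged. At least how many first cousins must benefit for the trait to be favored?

r to a first cousin = 0.125 (first cousins share one grandparent pair — two paths of length 4: r = 2·(1/2)^4 = 1/8).
Hamilton's rule: n·r·B > C  ⇒  n > C/(r·B) = 0.0056/(0.125·0.0165) = 2.715.
The smallest integer exceeding 2.715 is 3.

3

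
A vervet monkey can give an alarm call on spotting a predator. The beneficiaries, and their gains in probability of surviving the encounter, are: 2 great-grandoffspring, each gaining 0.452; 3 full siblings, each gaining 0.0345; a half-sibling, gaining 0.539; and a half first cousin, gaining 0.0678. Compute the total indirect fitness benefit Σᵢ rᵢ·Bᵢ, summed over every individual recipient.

0.3037375

r to a great-grandoffspring = 1/8 (three parent–offspring links: r = (1/2)^3 = 1/8).
r to a full sibling = 1/2 (full sibs share both parents — two paths of length 2: r = 2·(1/2)^2 = 1/2).
r to a half-sibling = 1/4 (half-sibs share one parent — one path of length 2: r = (1/2)^2 = 1/4).
r to a half first cousin = 0.0625 (half first cousins share one grandparent — one path of length 4: r = (1/2)^4 = 1/16).
Summing one r·B term per recipient: 2·0.125·0.452 + 3·0.5·0.0345 + 1·0.25·0.539 + 1·0.0625·0.0678 = 0.3037375.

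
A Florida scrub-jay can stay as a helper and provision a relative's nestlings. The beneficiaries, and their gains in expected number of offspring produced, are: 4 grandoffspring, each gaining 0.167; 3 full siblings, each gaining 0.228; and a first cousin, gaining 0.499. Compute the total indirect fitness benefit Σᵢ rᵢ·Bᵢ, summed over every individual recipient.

r to a grandoffspring = 1/4 (two parent–offspring links: r = (1/2)^2 = 1/4).
r to a full sibling = 1/2 (full sibs share both parents — two paths of length 2: r = 2·(1/2)^2 = 1/2).
r to a first cousin = 0.125 (first cousins share one grandparent pair — two paths of length 4: r = 2·(1/2)^4 = 1/8).
Summing one r·B term per recipient: 4·0.25·0.167 + 3·0.5·0.228 + 1·0.125·0.499 = 0.571375.

0.571375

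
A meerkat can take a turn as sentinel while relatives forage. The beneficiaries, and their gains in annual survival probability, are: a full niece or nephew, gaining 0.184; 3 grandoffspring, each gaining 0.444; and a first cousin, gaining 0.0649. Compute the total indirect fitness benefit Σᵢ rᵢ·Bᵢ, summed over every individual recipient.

r to a full niece or nephew = 1/4 (full aunt/uncle↔niece/nephew: two paths of length 3 through the shared grandparent pair: r = 2·(1/2)^3 = 1/4).
r to a grandoffspring = 0.25 (two parent–offspring links: r = (1/2)^2 = 1/4).
r to a first cousin = 1/8 (first cousins share one grandparent pair — two paths of length 4: r = 2·(1/2)^4 = 1/8).
Summing one r·B term per recipient: 1·0.25·0.184 + 3·0.25·0.444 + 1·0.125·0.0649 = 0.3871125.

0.3871125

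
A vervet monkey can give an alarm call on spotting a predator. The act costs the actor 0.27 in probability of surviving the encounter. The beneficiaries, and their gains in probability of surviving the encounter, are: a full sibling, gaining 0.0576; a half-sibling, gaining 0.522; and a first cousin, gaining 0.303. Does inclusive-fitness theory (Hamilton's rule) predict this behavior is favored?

No

Hamilton's rule: the trait is favored when the sum of r·B over every recipient exceeds the actor's cost C.
r to a full sibling = 1/2 (full sibs share both parents — two paths of length 2: r = 2·(1/2)^2 = 1/2).
r to a half-sibling = 1/4 (half-sibs share one parent — one path of length 2: r = (1/2)^2 = 1/4).
r to a first cousin = 0.125 (first cousins share one grandparent pair — two paths of length 4: r = 2·(1/2)^4 = 1/8).
Summing one r·B term per recipient: 1·0.5·0.0576 + 1·0.25·0.522 + 1·0.125·0.303 = 0.197175.
0.197175 < 0.27: the indirect benefit is less than the cost.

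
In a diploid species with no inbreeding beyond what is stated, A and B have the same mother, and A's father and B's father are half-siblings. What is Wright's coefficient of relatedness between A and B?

0.3125

Wright's path rule: contributions from independent ancestry routes add.
A and B are related in two ways: half-sibs through their shared mother (r = 1/4) and half first cousins through their fathers (r = 1/16).
r = 1/4 + 1/16 = 5/16 = 0.3125.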